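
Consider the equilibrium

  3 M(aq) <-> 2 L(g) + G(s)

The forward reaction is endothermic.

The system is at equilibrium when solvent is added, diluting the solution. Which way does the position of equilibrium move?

Dilution lowers every aqueous concentration by the same factor. Δn_aq = 0 − 3 = -3, so the system shifts toward the side with more dissolved moles — to the left.

left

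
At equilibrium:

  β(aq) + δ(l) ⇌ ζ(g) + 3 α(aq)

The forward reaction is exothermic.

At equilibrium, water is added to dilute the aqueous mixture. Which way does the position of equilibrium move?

right

Dilution lowers every aqueous concentration by the same factor. Δn_aq = 3 − 1 = +2, so the system shifts toward the side with more dissolved moles — to the right.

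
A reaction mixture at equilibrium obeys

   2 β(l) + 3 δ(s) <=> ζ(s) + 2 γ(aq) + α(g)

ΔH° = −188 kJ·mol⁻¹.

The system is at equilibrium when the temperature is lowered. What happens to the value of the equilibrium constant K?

increases

K depends on temperature via the van 't Hoff relation. The forward reaction is exothermic, so lowering T increases K.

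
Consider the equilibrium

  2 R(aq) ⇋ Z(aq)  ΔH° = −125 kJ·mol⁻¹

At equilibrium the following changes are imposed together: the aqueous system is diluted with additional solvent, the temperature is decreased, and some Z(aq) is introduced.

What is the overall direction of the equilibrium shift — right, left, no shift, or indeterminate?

Dilution lowers every aqueous concentration by the same factor. Δn_aq = 1 − 2 = -1, so the system shifts toward the side with more dissolved moles — to the left.
The forward reaction is exothermic. Lowering T favours the exothermic direction — shift to the right.
Adding Z (aq), a product, drives the reaction to the left.
The individual effects push in opposite directions; without quantitative information the net direction cannot be determined.

cannot be determined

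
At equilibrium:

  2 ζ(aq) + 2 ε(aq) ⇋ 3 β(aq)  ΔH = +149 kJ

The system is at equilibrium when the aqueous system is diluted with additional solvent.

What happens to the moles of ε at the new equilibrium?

increases

Dilution lowers every aqueous concentration by the same factor. Δn_aq = 3 − 4 = -1, so the system shifts toward the side with more dissolved moles — to the left.
The net shift is to the left. ε is a reactant, so its amount increases.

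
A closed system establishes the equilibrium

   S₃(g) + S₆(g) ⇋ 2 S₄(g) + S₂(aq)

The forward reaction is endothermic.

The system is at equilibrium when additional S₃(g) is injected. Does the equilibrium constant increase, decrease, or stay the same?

unchanged

The equilibrium constant depends only on temperature. This perturbation may move the position of equilibrium, but since T is unchanged, K itself is unchanged.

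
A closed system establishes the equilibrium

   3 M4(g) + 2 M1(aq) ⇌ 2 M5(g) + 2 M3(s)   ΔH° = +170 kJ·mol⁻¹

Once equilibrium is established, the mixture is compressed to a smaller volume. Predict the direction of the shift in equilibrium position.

right

Gas moles: reactants 3, products 2 (Δn_gas = -1). Compression shifts the system toward the side with fewer moles of gas — to the right.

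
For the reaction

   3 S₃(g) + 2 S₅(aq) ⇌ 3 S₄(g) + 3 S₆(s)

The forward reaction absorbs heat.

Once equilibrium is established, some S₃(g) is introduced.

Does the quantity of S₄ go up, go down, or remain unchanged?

increases

Adding S₃ (g), a reactant, drives the reaction to the right.
The net shift is to the right. S₄ is a product, so its amount increases.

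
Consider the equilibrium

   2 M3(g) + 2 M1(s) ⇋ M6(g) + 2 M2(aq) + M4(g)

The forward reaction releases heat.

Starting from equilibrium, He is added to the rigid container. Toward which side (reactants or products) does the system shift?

no shift

At constant volume, adding an inert gas leaves every reacting species' partial pressure unchanged, so Q is unchanged — no shift from this change.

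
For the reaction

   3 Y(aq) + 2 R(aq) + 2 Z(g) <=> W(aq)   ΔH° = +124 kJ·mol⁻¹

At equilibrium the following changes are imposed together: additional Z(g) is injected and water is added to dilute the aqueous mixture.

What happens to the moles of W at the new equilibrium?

Adding Z (g), a reactant, drives the reaction to the right.
Dilution lowers every aqueous concentration by the same factor. Δn_aq = 1 − 5 = -4, so the system shifts toward the side with more dissolved moles — to the left.
The two effects oppose each other, so the net shift — and hence the change in W — cannot be determined from the given information.

cannot be determined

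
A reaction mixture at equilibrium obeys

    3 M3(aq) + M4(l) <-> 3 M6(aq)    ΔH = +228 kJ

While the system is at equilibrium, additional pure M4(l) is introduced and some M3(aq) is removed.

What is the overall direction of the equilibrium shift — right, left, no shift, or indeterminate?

M4 is a pure liquid; its activity is 1 regardless of amount, so Q is unaffected — no shift from this change.
Removing M3 (aq), a reactant, drives the reaction to the left.
Only the nonzero effect(s) matter; the net shift is to the left.

left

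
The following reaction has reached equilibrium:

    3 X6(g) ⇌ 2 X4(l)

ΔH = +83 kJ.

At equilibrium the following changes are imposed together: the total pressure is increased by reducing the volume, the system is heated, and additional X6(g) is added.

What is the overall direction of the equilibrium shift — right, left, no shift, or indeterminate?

right

Gas moles: reactants 3, products 0 (Δn_gas = -3). Compression shifts the system toward the side with fewer moles of gas — to the right.
The forward reaction is endothermic. Raising T favours the endothermic direction — shift to the right.
Adding X6 (g), a reactant, drives the reaction to the right.
All effects act in the same direction — net shift to the right.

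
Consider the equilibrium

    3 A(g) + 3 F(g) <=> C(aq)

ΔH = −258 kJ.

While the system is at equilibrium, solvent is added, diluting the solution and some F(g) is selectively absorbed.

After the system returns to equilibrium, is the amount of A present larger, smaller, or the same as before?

cannot be determined

Dilution lowers every aqueous concentration by the same factor. Δn_aq = 1 − 0 = +1, so the system shifts toward the side with more dissolved moles — to the right.
Removing F (g), a reactant, drives the reaction to the left.
The two effects oppose each other, so the net shift — and hence the change in A — cannot be determined from the given information.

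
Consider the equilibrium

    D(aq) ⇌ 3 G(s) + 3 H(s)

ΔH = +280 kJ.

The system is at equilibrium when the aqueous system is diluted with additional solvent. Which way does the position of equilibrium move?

left

Dilution lowers every aqueous concentration by the same factor. Δn_aq = 0 − 1 = -1, so the system shifts toward the side with more dissolved moles — to the left.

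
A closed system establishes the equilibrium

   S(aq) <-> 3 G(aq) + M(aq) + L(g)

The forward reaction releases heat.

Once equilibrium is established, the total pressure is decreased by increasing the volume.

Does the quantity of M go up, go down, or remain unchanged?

increases

Gas moles: reactants 0, products 1 (Δn_gas = +1). Expansion shifts the system toward the side with more moles of gas — to the right.
The net shift is to the right. M is a product, so its amount increases.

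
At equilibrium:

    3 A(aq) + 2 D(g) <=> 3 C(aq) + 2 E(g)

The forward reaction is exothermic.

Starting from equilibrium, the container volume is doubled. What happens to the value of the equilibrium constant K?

unchanged

The equilibrium constant depends only on temperature. This perturbation changes neither the position of equilibrium nor K.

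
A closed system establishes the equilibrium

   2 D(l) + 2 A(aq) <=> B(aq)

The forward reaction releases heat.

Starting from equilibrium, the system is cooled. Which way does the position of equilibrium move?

The forward reaction is exothermic. Lowering T favours the exothermic direction — shift to the right.

right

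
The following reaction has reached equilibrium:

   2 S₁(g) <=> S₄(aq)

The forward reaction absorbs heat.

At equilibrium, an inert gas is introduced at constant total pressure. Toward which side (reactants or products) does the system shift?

Adding inert gas at constant total pressure expands the volume and lowers every reacting partial pressure. With Δn_gas = 0 − 2 = -2, Q moves away from K toward the side with fewer gas moles, so the system shifts toward the side with more gas moles — to the left.

left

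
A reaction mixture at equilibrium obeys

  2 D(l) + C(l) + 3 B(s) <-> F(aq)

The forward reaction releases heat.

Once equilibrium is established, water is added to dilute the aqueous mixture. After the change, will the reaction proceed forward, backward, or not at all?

right

Dilution lowers every aqueous concentration by the same factor. Δn_aq = 1 − 0 = +1, so the system shifts toward the side with more dissolved moles — to the right.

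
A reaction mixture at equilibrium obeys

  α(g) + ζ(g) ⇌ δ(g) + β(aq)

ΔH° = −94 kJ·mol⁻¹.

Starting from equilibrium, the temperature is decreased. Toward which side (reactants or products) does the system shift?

right

The forward reaction is exothermic. Lowering T favours the exothermic direction — shift to the right.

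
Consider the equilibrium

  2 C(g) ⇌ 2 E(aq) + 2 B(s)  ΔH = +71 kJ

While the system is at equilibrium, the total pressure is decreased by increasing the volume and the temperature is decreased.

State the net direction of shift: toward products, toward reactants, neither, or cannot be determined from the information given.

Gas moles: reactants 2, products 0 (Δn_gas = -2). Expansion shifts the system toward the side with more moles of gas — to the left.
The forward reaction is endothermic. Lowering T favours the exothermic direction — shift to the left.
All effects act in the same direction — net shift to the left.

left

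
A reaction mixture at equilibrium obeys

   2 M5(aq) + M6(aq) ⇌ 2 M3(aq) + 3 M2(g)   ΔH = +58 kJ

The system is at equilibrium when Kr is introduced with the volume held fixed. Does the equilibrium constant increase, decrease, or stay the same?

The equilibrium constant depends only on temperature. This perturbation changes neither the position of equilibrium nor K.

unchanged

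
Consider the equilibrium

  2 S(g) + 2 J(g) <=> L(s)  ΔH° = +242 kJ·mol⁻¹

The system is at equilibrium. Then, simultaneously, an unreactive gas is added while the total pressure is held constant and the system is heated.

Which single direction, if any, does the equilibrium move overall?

cannot be determined

Adding inert gas at constant total pressure expands the volume and lowers every reacting partial pressure. With Δn_gas = 0 − 4 = -4, Q moves away from K toward the side with fewer gas moles, so the system shifts toward the side with more gas moles — to the left.
The forward reaction is endothermic. Raising T favours the endothermic direction — shift to the right.
The individual effects push in opposite directions; without quantitative information the net direction cannot be determined.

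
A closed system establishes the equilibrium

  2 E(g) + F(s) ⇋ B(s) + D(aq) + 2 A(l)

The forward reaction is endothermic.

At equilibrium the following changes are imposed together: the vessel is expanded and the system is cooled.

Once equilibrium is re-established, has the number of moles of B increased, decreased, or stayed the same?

Gas moles: reactants 2, products 0 (Δn_gas = -2). Expansion shifts the system toward the side with more moles of gas — to the left.
The forward reaction is endothermic. Lowering T favours the exothermic direction — shift to the left.
The net shift is to the left. B is a product, so its amount decreases.

decreases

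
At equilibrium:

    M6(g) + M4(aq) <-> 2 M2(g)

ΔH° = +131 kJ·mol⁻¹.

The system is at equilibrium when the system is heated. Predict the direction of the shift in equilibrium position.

right

The forward reaction is endothermic. Raising T favours the endothermic direction — shift to the right.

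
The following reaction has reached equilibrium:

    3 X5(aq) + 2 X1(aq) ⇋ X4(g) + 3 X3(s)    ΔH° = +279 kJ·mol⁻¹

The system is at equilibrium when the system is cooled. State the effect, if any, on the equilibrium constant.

decreases

K depends on temperature via the van 't Hoff relation. The forward reaction is endothermic, so lowering T decreases K.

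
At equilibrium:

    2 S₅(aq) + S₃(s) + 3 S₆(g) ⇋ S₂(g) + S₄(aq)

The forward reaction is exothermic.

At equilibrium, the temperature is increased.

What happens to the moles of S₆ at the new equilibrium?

The forward reaction is exothermic. Raising T favours the endothermic direction — shift to the left.
The net shift is to the left. S₆ is a reactant, so its amount increases.

increases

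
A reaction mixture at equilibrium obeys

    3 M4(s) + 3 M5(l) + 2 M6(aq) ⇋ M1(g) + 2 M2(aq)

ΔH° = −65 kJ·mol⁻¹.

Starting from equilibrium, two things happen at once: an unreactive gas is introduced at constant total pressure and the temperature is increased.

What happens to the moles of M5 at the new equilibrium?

Adding inert gas at constant total pressure expands the volume and lowers every reacting partial pressure. With Δn_gas = 1 − 0 = +1, Q moves away from K toward the side with fewer gas moles, so the system shifts toward the side with more gas moles — to the right.
The forward reaction is exothermic. Raising T favours the endothermic direction — shift to the left.
The two effects oppose each other, so the net shift — and hence the change in M5 — cannot be determined from the given information.

cannot be determined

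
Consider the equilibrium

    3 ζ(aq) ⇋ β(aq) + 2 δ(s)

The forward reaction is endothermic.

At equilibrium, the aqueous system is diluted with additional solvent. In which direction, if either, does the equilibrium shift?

Dilution lowers every aqueous concentration by the same factor. Δn_aq = 1 − 3 = -2, so the system shifts toward the side with more dissolved moles — to the left.

left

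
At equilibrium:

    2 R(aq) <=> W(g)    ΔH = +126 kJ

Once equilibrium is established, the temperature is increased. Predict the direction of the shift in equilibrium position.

The forward reaction is endothermic. Raising T favours the endothermic direction — shift to the right.

right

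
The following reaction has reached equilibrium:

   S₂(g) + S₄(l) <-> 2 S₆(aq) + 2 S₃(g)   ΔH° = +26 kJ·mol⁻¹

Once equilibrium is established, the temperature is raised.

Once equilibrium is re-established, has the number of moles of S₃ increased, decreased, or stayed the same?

The forward reaction is endothermic. Raising T favours the endothermic direction — shift to the right.
The net shift is to the right. S₃ is a product, so its amount increases.

increases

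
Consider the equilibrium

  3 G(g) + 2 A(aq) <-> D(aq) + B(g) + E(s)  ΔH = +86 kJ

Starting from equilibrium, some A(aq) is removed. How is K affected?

The equilibrium constant depends only on temperature. This perturbation may move the position of equilibrium, but since T is unchanged, K itself is unchanged.

unchanged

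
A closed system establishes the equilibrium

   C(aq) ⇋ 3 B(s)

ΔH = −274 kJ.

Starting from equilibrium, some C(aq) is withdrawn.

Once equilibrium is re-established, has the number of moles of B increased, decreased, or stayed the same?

Removing C (aq), a reactant, drives the reaction to the left.
The net shift is to the left. B is a product, so its amount decreases.

decreases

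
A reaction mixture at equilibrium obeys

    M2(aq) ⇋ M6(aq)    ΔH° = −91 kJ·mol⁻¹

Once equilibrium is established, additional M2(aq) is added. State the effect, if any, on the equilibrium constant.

The equilibrium constant depends only on temperature. This perturbation may move the position of equilibrium, but since T is unchanged, K itself is unchanged.

unchanged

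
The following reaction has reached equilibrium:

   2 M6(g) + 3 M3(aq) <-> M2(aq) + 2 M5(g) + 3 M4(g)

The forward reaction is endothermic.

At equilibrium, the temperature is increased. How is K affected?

K depends on temperature via the van 't Hoff relation. The forward reaction is endothermic, so raising T increases K.

increases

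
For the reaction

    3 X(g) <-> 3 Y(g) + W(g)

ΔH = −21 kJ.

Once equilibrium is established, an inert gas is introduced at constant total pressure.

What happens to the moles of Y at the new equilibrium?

increases

Adding inert gas at constant total pressure expands the volume and lowers every reacting partial pressure. With Δn_gas = 4 − 3 = +1, Q moves away from K toward the side with fewer gas moles, so the system shifts toward the side with more gas moles — to the right.
The net shift is to the right. Y is a product, so its amount increases.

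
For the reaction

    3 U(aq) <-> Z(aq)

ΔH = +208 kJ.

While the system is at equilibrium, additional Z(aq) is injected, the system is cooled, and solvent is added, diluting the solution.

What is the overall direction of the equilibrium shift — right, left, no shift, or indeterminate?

left

Adding Z (aq), a product, drives the reaction to the left.
The forward reaction is endothermic. Lowering T favours the exothermic direction — shift to the left.
Dilution lowers every aqueous concentration by the same factor. Δn_aq = 1 − 3 = -2, so the system shifts toward the side with more dissolved moles — to the left.
All effects act in the same direction — net shift to the left.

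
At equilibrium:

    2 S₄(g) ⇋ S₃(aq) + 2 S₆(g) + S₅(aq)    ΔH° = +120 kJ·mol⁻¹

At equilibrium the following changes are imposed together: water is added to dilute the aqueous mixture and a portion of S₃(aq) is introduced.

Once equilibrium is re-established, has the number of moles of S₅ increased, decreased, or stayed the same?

cannot be determined

Dilution lowers every aqueous concentration by the same factor. Δn_aq = 2 − 0 = +2, so the system shifts toward the side with more dissolved moles — to the right.
Adding S₃ (aq), a product, drives the reaction to the left.
The two effects oppose each other, so the net shift — and hence the change in S₅ — cannot be determined from the given information.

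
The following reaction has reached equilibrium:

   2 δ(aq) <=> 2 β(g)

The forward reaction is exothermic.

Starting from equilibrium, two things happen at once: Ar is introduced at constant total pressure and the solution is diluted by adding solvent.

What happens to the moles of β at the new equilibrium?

Adding inert gas at constant total pressure expands the volume and lowers every reacting partial pressure. With Δn_gas = 2 − 0 = +2, Q moves away from K toward the side with fewer gas moles, so the system shifts toward the side with more gas moles — to the right.
Dilution lowers every aqueous concentration by the same factor. Δn_aq = 0 − 2 = -2, so the system shifts toward the side with more dissolved moles — to the left.
The two effects oppose each other, so the net shift — and hence the change in β — cannot be determined from the given information.

cannot be determined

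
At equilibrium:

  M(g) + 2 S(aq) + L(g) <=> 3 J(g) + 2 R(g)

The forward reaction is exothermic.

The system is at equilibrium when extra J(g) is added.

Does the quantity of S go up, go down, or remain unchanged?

increases

Adding J (g), a product, drives the reaction to the left.
The net shift is to the left. S is a reactant, so its amount increases.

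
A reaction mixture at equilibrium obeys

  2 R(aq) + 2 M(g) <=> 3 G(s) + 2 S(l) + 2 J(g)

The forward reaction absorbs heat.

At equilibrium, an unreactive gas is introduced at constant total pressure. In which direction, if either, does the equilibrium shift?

no shift

Adding inert gas at constant total pressure expands the volume, scaling every reacting partial pressure by the same factor. Δn_gas = 2 − 2 = 0, so Q is unchanged — no shift.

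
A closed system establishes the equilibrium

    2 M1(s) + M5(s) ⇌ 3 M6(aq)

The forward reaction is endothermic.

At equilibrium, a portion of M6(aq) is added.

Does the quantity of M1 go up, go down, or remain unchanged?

increases

Adding M6 (aq), a product, drives the reaction to the left.
The net shift is to the left. M1 is a reactant, so its amount increases.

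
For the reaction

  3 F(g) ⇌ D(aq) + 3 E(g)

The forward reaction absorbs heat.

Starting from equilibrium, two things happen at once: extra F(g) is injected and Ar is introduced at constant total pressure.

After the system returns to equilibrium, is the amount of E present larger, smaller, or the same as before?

increases

Adding F (g), a reactant, drives the reaction to the right.
Adding inert gas at constant total pressure expands the volume, scaling every reacting partial pressure by the same factor. Δn_gas = 3 − 3 = 0, so Q is unchanged — no shift.
The net shift is to the right. E is a product, so its amount increases.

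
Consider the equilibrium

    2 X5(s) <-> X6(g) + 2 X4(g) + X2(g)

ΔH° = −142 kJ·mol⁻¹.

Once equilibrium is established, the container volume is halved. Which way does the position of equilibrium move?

Gas moles: reactants 0, products 4 (Δn_gas = +4). Compression shifts the system toward the side with fewer moles of gas — to the left.

left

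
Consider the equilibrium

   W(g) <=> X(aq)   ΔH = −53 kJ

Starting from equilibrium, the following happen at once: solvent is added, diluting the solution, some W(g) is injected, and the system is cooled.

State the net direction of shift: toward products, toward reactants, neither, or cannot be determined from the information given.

Dilution lowers every aqueous concentration by the same factor. Δn_aq = 1 − 0 = +1, so the system shifts toward the side with more dissolved moles — to the right.
Adding W (g), a reactant, drives the reaction to the right.
The forward reaction is exothermic. Lowering T favours the exothermic direction — shift to the right.
All effects act in the same direction — net shift to the right.

right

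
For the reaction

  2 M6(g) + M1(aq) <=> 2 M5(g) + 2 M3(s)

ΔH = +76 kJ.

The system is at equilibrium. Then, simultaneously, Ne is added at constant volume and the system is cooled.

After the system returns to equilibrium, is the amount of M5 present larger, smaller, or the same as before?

decreases

At constant volume, adding an inert gas leaves every reacting species' partial pressure unchanged, so Q is unchanged — no shift from this change.
The forward reaction is endothermic. Lowering T favours the exothermic direction — shift to the left.
The net shift is to the left. M5 is a product, so its amount decreases.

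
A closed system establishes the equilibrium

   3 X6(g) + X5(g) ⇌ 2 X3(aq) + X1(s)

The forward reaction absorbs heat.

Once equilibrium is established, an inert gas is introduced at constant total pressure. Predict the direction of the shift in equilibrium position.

left

Adding inert gas at constant total pressure expands the volume and lowers every reacting partial pressure. With Δn_gas = 0 − 4 = -4, Q moves away from K toward the side with fewer gas moles, so the system shifts toward the side with more gas moles — to the left.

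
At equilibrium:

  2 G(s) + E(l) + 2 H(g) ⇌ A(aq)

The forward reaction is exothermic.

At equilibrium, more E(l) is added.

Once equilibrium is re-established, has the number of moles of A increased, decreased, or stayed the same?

unchanged

E is a pure liquid; its activity is 1 regardless of amount, so Q is unaffected — no shift from this change.
No net shift occurs, so the amount of A is unchanged.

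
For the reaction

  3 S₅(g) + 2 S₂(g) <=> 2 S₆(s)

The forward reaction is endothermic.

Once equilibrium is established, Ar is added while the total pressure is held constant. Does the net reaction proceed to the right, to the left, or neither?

left

Adding inert gas at constant total pressure expands the volume and lowers every reacting partial pressure. With Δn_gas = 0 − 5 = -5, Q moves away from K toward the side with fewer gas moles, so the system shifts toward the side with more gas moles — to the left.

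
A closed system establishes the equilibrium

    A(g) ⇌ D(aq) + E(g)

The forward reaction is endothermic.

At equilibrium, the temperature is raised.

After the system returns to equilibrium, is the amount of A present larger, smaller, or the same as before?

decreases

The forward reaction is endothermic. Raising T favours the endothermic direction — shift to the right.
The net shift is to the right. A is a reactant, so its amount decreases.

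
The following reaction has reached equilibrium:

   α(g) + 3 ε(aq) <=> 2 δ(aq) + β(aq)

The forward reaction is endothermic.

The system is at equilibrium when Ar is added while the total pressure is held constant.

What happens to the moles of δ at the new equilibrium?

Adding inert gas at constant total pressure expands the volume and lowers every reacting partial pressure. With Δn_gas = 0 − 1 = -1, Q moves away from K toward the side with fewer gas moles, so the system shifts toward the side with more gas moles — to the left.
The net shift is to the left. δ is a product, so its amount decreases.

decreases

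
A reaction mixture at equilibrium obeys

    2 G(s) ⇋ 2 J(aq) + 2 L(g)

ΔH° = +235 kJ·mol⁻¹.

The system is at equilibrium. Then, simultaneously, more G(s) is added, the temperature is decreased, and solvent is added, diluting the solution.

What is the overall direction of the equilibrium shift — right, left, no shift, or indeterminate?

cannot be determined

G is a pure solid; its activity is 1 regardless of amount, so Q is unaffected — no shift from this change.
The forward reaction is endothermic. Lowering T favours the exothermic direction — shift to the left.
Dilution lowers every aqueous concentration by the same factor. Δn_aq = 2 − 0 = +2, so the system shifts toward the side with more dissolved moles — to the right.
The individual effects push in opposite directions; without quantitative information the net direction cannot be determined.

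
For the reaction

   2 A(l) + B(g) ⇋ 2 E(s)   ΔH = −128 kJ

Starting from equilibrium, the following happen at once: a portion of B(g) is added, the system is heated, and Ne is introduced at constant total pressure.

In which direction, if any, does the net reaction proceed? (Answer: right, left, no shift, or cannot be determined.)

Adding B (g), a reactant, drives the reaction to the right.
The forward reaction is exothermic. Raising T favours the endothermic direction — shift to the left.
Adding inert gas at constant total pressure expands the volume and lowers every reacting partial pressure. With Δn_gas = 0 − 1 = -1, Q moves away from K toward the side with fewer gas moles, so the system shifts toward the side with more gas moles — to the left.
The individual effects push in opposite directions; without quantitative information the net direction cannot be determined.

cannot be determined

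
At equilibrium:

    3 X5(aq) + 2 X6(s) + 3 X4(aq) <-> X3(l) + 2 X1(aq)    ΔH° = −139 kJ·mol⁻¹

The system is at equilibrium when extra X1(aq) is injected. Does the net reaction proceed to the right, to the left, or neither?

left

Adding X1 (aq), a product, drives the reaction to the left.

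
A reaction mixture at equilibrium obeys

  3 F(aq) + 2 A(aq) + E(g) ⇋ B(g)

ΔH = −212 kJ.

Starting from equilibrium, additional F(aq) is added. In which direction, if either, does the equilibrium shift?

Adding F (aq), a reactant, drives the reaction to the right.

right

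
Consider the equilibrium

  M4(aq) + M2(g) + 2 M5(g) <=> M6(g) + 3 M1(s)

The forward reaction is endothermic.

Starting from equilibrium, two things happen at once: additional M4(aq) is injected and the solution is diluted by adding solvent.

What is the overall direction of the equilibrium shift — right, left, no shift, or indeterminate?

cannot be determined

Adding M4 (aq), a reactant, drives the reaction to the right.
Dilution lowers every aqueous concentration by the same factor. Δn_aq = 0 − 1 = -1, so the system shifts toward the side with more dissolved moles — to the left.
The individual effects push in opposite directions; without quantitative information the net direction cannot be determined.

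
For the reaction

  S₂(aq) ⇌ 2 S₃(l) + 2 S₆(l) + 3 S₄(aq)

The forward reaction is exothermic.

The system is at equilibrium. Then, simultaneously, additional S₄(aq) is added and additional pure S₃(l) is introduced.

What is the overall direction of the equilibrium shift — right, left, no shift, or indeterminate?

Adding S₄ (aq), a product, drives the reaction to the left.
S₃ is a pure liquid; its activity is 1 regardless of amount, so Q is unaffected — no shift from this change.
Only the nonzero effect(s) matter; the net shift is to the left.

left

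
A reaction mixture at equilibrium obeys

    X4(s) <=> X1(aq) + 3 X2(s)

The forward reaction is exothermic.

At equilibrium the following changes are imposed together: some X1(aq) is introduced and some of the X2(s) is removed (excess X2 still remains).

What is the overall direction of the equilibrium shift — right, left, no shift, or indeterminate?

Adding X1 (aq), a product, drives the reaction to the left.
X2 is a pure solid; its activity is 1 regardless of amount, so Q is unaffected — no shift from this change.
Only the nonzero effect(s) matter; the net shift is to the left.

left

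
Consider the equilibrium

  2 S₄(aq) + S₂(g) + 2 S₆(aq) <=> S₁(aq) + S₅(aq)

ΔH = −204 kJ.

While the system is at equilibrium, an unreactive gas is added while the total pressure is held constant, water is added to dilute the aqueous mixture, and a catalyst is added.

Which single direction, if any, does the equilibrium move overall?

Adding inert gas at constant total pressure expands the volume and lowers every reacting partial pressure. With Δn_gas = 0 − 1 = -1, Q moves away from K toward the side with fewer gas moles, so the system shifts toward the side with more gas moles — to the left.
Dilution lowers every aqueous concentration by the same factor. Δn_aq = 2 − 4 = -2, so the system shifts toward the side with more dissolved moles — to the left.
A catalyst speeds both forward and reverse rates equally; it changes neither Q nor K — no shift from this change.
Only the nonzero effect(s) matter; the net shift is to the left.

left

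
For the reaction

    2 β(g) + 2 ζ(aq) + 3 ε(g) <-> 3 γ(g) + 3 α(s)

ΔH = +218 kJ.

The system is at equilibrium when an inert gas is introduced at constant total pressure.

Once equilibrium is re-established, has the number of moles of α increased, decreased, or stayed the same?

Adding inert gas at constant total pressure expands the volume and lowers every reacting partial pressure. With Δn_gas = 3 − 5 = -2, Q moves away from K toward the side with fewer gas moles, so the system shifts toward the side with more gas moles — to the left.
The net shift is to the left. α is a product, so its amount decreases.

decreases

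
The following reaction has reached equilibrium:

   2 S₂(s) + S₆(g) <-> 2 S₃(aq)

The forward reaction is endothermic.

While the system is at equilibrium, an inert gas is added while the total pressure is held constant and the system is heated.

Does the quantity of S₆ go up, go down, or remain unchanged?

cannot be determined

Adding inert gas at constant total pressure expands the volume and lowers every reacting partial pressure. With Δn_gas = 0 − 1 = -1, Q moves away from K toward the side with fewer gas moles, so the system shifts toward the side with more gas moles — to the left.
The forward reaction is endothermic. Raising T favours the endothermic direction — shift to the right.
The two effects oppose each other, so the net shift — and hence the change in S₆ — cannot be determined from the given information.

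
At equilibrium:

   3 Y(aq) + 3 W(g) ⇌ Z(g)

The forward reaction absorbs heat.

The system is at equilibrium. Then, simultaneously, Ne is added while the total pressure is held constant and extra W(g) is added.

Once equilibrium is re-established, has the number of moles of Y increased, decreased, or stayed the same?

cannot be determined

Adding inert gas at constant total pressure expands the volume and lowers every reacting partial pressure. With Δn_gas = 1 − 3 = -2, Q moves away from K toward the side with fewer gas moles, so the system shifts toward the side with more gas moles — to the left.
Adding W (g), a reactant, drives the reaction to the right.
The two effects oppose each other, so the net shift — and hence the change in Y — cannot be determined from the given information.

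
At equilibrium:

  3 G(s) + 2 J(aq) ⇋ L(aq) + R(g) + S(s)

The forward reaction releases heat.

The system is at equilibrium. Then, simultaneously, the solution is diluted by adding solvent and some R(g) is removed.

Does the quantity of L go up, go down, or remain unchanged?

Dilution lowers every aqueous concentration by the same factor. Δn_aq = 1 − 2 = -1, so the system shifts toward the side with more dissolved moles — to the left.
Removing R (g), a product, drives the reaction to the right.
The two effects oppose each other, so the net shift — and hence the change in L — cannot be determined from the given information.

cannot be determined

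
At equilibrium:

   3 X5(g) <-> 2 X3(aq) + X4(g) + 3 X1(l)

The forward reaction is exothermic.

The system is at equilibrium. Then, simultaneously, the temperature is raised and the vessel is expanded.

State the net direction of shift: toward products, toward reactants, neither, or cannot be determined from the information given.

The forward reaction is exothermic. Raising T favours the endothermic direction — shift to the left.
Gas moles: reactants 3, products 1 (Δn_gas = -2). Expansion shifts the system toward the side with more moles of gas — to the left.
All effects act in the same direction — net shift to the left.

left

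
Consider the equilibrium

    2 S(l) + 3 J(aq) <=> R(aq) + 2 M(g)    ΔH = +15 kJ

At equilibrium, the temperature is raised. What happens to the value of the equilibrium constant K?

increases

K depends on temperature via the van 't Hoff relation. The forward reaction is endothermic, so raising T increases K.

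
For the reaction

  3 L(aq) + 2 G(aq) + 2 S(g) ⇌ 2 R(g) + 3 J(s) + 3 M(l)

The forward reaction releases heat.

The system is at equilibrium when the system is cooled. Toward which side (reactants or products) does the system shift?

right

The forward reaction is exothermic. Lowering T favours the exothermic direction — shift to the right.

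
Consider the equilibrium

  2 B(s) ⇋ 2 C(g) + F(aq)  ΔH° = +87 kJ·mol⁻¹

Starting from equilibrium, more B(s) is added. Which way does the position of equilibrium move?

B is a pure solid; its activity is 1 regardless of amount, so Q is unaffected — no shift from this change.

no shift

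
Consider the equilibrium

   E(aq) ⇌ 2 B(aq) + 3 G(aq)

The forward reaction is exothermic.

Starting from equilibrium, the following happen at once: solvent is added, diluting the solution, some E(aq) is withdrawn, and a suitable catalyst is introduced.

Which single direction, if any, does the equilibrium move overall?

cannot be determined

Dilution lowers every aqueous concentration by the same factor. Δn_aq = 5 − 1 = +4, so the system shifts toward the side with more dissolved moles — to the right.
Removing E (aq), a reactant, drives the reaction to the left.
A catalyst speeds both forward and reverse rates equally; it changes neither Q nor K — no shift from this change.
The individual effects push in opposite directions; without quantitative information the net direction cannot be determined.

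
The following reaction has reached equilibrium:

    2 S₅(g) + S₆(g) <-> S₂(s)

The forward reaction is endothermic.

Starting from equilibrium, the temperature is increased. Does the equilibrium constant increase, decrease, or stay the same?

increases

K depends on temperature via the van 't Hoff relation. The forward reaction is endothermic, so raising T increases K.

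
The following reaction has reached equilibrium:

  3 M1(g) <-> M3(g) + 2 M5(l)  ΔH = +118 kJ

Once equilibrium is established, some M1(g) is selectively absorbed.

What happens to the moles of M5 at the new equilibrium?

Removing M1 (g), a reactant, drives the reaction to the left.
The net shift is to the left. M5 is a product, so its amount decreases.

decreases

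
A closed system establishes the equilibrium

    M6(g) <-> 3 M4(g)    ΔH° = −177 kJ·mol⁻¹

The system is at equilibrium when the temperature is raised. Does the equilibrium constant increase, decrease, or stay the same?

decreases

K depends on temperature via the van 't Hoff relation. The forward reaction is exothermic, so raising T decreases K.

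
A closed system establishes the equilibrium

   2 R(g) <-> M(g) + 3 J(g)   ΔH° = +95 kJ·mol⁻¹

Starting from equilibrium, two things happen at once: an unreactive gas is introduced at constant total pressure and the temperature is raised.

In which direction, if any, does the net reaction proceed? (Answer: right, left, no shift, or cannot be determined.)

Adding inert gas at constant total pressure expands the volume and lowers every reacting partial pressure. With Δn_gas = 4 − 2 = +2, Q moves away from K toward the side with fewer gas moles, so the system shifts toward the side with more gas moles — to the right.
The forward reaction is endothermic. Raising T favours the endothermic direction — shift to the right.
All effects act in the same direction — net shift to the right.

right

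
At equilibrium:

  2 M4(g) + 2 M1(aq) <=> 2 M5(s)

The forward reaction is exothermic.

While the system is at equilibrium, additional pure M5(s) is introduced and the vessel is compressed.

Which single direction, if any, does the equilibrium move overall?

M5 is a pure solid; its activity is 1 regardless of amount, so Q is unaffected — no shift from this change.
Gas moles: reactants 2, products 0 (Δn_gas = -2). Compression shifts the system toward the side with fewer moles of gas — to the right.
Only the nonzero effect(s) matter; the net shift is to the right.

right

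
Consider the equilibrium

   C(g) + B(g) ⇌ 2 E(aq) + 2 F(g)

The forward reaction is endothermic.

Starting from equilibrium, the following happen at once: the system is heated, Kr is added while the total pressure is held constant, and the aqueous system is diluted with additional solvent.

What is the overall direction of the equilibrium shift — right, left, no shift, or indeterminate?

The forward reaction is endothermic. Raising T favours the endothermic direction — shift to the right.
Adding inert gas at constant total pressure expands the volume, scaling every reacting partial pressure by the same factor. Δn_gas = 2 − 2 = 0, so Q is unchanged — no shift.
Dilution lowers every aqueous concentration by the same factor. Δn_aq = 2 − 0 = +2, so the system shifts toward the side with more dissolved moles — to the right.
Only the nonzero effect(s) matter; the net shift is to the right.

right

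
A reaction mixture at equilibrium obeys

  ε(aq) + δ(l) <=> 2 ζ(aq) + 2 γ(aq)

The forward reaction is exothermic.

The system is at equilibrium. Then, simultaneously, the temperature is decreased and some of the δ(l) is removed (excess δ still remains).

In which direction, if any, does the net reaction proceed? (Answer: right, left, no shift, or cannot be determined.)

right

The forward reaction is exothermic. Lowering T favours the exothermic direction — shift to the right.
δ is a pure liquid; its activity is 1 regardless of amount, so Q is unaffected — no shift from this change.
Only the nonzero effect(s) matter; the net shift is to the right.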